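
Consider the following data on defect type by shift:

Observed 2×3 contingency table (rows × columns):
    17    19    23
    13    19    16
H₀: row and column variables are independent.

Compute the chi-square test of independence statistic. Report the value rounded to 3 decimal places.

Row totals [59, 48], col totals [30, 38, 39], n=107
χ² = (17−16.54)²/16.54 + (19−20.95)²/20.95 + (23−21.50)²/21.50 + (13−13.46)²/13.46 + (19−17.05)²/17.05 + (16−17.50)²/17.50 = 0.6659
df = 2

test statistic = 0.666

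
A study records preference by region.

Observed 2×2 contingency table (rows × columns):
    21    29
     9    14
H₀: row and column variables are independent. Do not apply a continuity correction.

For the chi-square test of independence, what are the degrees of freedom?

df = (r−1)(c−1) = (2−1)·(2−1) = 1

degrees of freedom = 1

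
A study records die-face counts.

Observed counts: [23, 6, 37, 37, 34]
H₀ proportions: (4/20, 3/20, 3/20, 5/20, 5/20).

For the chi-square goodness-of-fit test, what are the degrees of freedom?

df = k − 1 = 5 − 1 = 4

degrees of freedom = 4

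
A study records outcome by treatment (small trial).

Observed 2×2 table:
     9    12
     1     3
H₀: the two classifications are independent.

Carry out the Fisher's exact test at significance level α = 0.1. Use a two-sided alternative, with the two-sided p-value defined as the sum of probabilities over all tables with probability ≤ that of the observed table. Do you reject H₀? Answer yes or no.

reject H₀: no

Margins: r₁=21, r₂=4, c₁=10, c₂=15, n=25
p_obs = C(21,9)·C(4,1)/C(25,10); sum pmf over tables with pmf ≤ p_obs
p-value (two-sided) = 0.62648
At α=0.1: p ≥ α → fail to reject H₀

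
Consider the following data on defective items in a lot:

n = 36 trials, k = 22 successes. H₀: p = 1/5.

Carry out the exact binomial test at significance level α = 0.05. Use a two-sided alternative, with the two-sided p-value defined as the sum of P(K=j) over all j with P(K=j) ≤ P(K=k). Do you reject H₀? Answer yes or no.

Exact binomial: n=36, k=22, p₀=1/5=0.2000
P(X=j) = C(n,j)·p₀^j·(1−p₀)^(n−j); p = Σ P(X=j) over j with P(X=j) ≤ P(X=22)
p-value (two-sided) = 0.00000
At α=0.05: p < α → reject H₀

reject H₀: yes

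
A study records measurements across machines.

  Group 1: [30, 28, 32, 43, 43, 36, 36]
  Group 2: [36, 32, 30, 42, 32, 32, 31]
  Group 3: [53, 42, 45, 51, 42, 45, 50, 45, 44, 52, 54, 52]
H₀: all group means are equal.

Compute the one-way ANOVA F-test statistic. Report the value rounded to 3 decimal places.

test statistic = 25.198

Group means [35.43, 33.57, 47.92], grand mean 40.692
SSB = Σnᵢ(x̄ᵢ−x̄)² = 1175.193; SSW = ΣΣ(x−x̄ᵢ)² = 536.345
MSB = 1175.193/2 = 587.5966; MSW = 536.345/23 = 23.3194
F = MSB/MSW = 25.1978
df = (2, 23)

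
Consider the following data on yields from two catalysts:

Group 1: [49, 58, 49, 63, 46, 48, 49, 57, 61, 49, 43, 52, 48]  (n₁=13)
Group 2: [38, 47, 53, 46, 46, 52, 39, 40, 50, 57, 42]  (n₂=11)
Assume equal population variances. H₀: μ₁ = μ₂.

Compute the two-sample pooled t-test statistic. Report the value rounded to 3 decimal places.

x̄₁=51.692, s₁=6.102, n₁=13
x̄₂=46.364, s₂=6.217, n₂=11
s_p² = [12·6.102² + 10·6.217²]/22 = 37.8779
SE = √(s_p²·(1/13+1/11)) = 2.5213
t = (51.692−46.364)/2.5213 = 2.1134
df = 22

test statistic = 2.113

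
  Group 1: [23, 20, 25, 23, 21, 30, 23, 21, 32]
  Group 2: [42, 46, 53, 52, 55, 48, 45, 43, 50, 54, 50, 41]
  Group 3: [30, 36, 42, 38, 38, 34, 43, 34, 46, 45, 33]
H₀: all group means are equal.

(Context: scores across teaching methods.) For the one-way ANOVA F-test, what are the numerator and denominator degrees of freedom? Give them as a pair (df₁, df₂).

k = 3 groups, N = 32 total
df = (k−1, N−k) = (3−1, 32−3) = (2, 29)

degrees of freedom = [2, 29]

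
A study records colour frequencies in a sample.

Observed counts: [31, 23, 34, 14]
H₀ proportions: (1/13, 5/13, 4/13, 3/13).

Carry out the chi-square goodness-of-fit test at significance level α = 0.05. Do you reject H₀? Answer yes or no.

reject H₀: yes

n = 102; E_i = n·p_i = [7.85, 39.23, 31.38, 23.54]
χ² = (31−7.85)²/7.85 + (23−39.23)²/39.23 + (34−31.38)²/31.38 + (14−23.54)²/23.54 = 79.1248
df = 3
p-value (upper-tail) = 0.00000
At α=0.05: p < α → reject H₀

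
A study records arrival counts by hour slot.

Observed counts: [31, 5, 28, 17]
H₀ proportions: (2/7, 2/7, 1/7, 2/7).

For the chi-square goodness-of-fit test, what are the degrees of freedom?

degrees of freedom = 3

df = k − 1 = 4 − 1 = 3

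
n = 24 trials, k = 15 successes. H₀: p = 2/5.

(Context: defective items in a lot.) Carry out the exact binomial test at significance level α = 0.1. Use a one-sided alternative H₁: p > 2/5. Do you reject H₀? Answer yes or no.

reject H₀: yes

Exact binomial: n=24, k=15, p₀=2/5=0.4000
P(X≥15) from Σ C(n,i)·p₀^i·(1−p₀)^(n−i)
p-value (one-sided, H₁ greater) = 0.02166
At α=0.1: p < α → reject H₀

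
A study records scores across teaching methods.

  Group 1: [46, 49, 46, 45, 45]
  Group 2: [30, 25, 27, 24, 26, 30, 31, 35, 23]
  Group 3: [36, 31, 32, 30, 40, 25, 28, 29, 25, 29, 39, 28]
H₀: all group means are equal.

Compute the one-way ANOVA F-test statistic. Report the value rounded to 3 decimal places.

test statistic = 33.029

Group means [46.20, 27.89, 31.00], grand mean 32.846
SSB = Σnᵢ(x̄ᵢ−x̄)² = 1153.696; SSW = ΣΣ(x−x̄ᵢ)² = 401.689
MSB = 1153.696/2 = 576.8479; MSW = 401.689/23 = 17.4647
F = MSB/MSW = 33.0293
df = (2, 23)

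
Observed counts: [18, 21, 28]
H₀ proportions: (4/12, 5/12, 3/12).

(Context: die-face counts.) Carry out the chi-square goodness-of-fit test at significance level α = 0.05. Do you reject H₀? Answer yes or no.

n = 67; E_i = n·p_i = [22.33, 27.92, 16.75]
χ² = (18−22.33)²/22.33 + (21−27.92)²/27.92 + (28−16.75)²/16.75 = 10.1104
df = 2
p-value (upper-tail) = 0.00638
At α=0.05: p < α → reject H₀

reject H₀: yes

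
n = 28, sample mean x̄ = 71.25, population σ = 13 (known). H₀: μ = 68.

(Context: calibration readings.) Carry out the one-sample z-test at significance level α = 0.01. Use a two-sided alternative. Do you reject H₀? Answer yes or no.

reject H₀: no

SE = σ/√n = 13/√28 = 2.4568
z = (x̄−μ₀)/SE = (71.25−68)/2.4568 = 1.3229
p-value (two-sided) = 0.18588
At α=0.01: p ≥ α → fail to reject H₀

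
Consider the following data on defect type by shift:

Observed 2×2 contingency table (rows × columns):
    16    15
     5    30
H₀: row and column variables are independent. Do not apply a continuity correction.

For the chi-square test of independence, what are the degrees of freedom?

df = (r−1)(c−1) = (2−1)·(2−1) = 1

degrees of freedom = 1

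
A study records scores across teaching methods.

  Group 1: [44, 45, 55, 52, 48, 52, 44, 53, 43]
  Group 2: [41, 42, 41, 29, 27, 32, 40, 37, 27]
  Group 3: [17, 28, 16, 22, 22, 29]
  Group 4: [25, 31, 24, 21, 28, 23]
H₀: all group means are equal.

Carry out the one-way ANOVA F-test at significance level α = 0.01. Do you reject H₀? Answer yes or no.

reject H₀: yes

Group means [48.44, 35.11, 22.33, 25.33], grand mean 34.600
SSB = Σnᵢ(x̄ᵢ−x̄)² = 3145.422; SSW = ΣΣ(x−x̄ᵢ)² = 703.778
MSB = 3145.422/3 = 1048.4741; MSW = 703.778/26 = 27.0684
F = MSB/MSW = 38.7343
df = (3, 26)
p-value (upper-tail) = 0.00000
At α=0.01: p < α → reject H₀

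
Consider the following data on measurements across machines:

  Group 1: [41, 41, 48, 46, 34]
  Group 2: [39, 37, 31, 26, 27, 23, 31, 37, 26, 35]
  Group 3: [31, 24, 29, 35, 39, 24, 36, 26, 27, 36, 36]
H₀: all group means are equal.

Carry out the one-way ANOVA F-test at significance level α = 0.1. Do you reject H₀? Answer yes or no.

reject H₀: yes

Group means [42.00, 31.20, 31.18], grand mean 33.269
SSB = Σnᵢ(x̄ᵢ−x̄)² = 471.879; SSW = ΣΣ(x−x̄ᵢ)² = 697.236
MSB = 471.879/2 = 235.9395; MSW = 697.236/23 = 30.3146
F = MSB/MSW = 7.7830
df = (2, 23)
p-value (upper-tail) = 0.00262
At α=0.1: p < α → reject H₀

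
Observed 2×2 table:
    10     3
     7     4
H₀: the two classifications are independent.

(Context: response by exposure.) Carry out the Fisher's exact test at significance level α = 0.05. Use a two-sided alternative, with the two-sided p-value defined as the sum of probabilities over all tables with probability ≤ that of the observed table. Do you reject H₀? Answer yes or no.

Margins: r₁=13, r₂=11, c₁=17, c₂=7, n=24
p_obs = C(13,10)·C(11,7)/C(24,17); sum pmf over tables with pmf ≤ p_obs
p-value (two-sided) = 0.65913
At α=0.05: p ≥ α → fail to reject H₀

reject H₀: no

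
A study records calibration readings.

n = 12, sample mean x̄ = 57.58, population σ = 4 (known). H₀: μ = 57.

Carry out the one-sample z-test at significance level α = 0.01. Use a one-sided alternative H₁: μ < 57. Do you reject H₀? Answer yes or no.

reject H₀: no

SE = σ/√n = 4/√12 = 1.1547
z = (x̄−μ₀)/SE = (57.58−57)/1.1547 = 0.5023
p-value (one-sided, H₁ less) = 0.69227
At α=0.01: p ≥ α → fail to reject H₀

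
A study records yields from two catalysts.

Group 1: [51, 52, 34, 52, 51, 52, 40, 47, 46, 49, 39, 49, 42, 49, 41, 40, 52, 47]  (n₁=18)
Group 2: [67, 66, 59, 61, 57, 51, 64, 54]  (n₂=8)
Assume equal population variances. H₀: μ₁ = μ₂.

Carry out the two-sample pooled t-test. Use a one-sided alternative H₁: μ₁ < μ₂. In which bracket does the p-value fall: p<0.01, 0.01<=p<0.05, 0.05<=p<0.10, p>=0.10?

p-value bracket: p<0.01

x̄₁=46.278, s₁=5.571, n₁=18
x̄₂=59.875, s₂=5.718, n₂=8
s_p² = [17·5.571² + 7·5.718²]/24 = 31.5203
SE = √(s_p²·(1/18+1/8)) = 2.3856
t = (46.278−59.875)/2.3856 = -5.6997
df = 24
p-value (one-sided, H₁ less) = 0.00000
→ bracket: p<0.01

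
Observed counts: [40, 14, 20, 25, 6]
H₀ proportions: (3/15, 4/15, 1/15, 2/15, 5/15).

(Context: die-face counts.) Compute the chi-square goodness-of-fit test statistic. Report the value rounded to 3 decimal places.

n = 105; E_i = n·p_i = [21.00, 28.00, 7.00, 14.00, 35.00]
χ² = (40−21.00)²/21.00 + (14−28.00)²/28.00 + (20−7.00)²/7.00 + (25−14.00)²/14.00 + (6−35.00)²/35.00 = 81.0048
df = 4

test statistic = 81.005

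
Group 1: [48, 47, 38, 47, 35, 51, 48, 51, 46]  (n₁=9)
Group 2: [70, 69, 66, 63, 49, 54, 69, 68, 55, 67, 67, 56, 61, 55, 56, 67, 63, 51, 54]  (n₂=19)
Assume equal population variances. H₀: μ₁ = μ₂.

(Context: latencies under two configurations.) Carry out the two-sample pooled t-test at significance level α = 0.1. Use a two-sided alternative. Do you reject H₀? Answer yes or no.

reject H₀: yes

x̄₁=45.667, s₁=5.523, n₁=9
x̄₂=61.053, s₂=6.924, n₂=19
s_p² = [8·5.523² + 18·6.924²]/26 = 42.5749
SE = √(s_p²·(1/9+1/19)) = 2.6403
t = (45.667−61.053)/2.6403 = -5.8273
df = 26
p-value (two-sided) = 0.00000
At α=0.1: p < α → reject H₀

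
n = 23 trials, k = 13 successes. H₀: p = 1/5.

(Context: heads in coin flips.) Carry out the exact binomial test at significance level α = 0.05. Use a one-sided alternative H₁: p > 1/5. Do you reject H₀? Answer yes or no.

reject H₀: yes

Exact binomial: n=23, k=13, p₀=1/5=0.2000
P(X≥13) from Σ C(n,i)·p₀^i·(1−p₀)^(n−i)
p-value (one-sided, H₁ greater) = 0.00012
At α=0.05: p < α → reject H₀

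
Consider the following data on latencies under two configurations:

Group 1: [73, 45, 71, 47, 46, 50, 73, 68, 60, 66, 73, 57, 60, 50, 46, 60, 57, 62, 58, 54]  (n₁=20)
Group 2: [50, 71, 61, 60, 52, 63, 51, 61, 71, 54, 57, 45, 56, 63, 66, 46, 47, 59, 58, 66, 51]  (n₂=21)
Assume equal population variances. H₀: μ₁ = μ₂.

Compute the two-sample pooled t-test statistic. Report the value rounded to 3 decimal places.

x̄₁=58.800, s₁=9.589, n₁=20
x̄₂=57.524, s₂=7.705, n₂=21
s_p² = [19·9.589² + 20·7.705²]/39 = 75.2420
SE = √(s_p²·(1/20+1/21)) = 2.7102
t = (58.800−57.524)/2.7102 = 0.4709
df = 39

test statistic = 0.471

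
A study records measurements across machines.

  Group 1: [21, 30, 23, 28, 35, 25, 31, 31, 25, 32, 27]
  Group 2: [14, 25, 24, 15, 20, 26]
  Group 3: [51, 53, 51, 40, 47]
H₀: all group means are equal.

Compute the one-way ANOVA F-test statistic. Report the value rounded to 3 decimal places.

Group means [28.00, 20.67, 48.40], grand mean 30.636
SSB = Σnᵢ(x̄ᵢ−x̄)² = 2250.558; SSW = ΣΣ(x−x̄ᵢ)² = 422.533
MSB = 2250.558/2 = 1125.2788; MSW = 422.533/19 = 22.2386
F = MSB/MSW = 50.6003
df = (2, 19)

test statistic = 50.600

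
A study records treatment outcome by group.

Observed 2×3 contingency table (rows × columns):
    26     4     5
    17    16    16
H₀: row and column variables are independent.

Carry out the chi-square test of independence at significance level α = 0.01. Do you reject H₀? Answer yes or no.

Row totals [35, 49], col totals [43, 20, 21], n=84
χ² = (26−17.92)²/17.92 + (4−8.33)²/8.33 + (5−8.75)²/8.75 + (17−25.08)²/25.08 + (16−11.67)²/11.67 + (16−12.25)²/12.25 = 12.8698
df = 2
p-value (upper-tail) = 0.00160
At α=0.01: p < α → reject H₀

reject H₀: yes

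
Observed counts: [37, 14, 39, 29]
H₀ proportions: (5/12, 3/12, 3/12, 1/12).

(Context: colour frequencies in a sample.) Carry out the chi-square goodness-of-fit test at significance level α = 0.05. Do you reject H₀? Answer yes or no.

n = 119; E_i = n·p_i = [49.58, 29.75, 29.75, 9.92]
χ² = (37−49.58)²/49.58 + (14−29.75)²/29.75 + (39−29.75)²/29.75 + (29−9.92)²/9.92 = 51.1311
df = 3
p-value (upper-tail) = 0.00000
At α=0.05: p < α → reject H₀

reject H₀: yes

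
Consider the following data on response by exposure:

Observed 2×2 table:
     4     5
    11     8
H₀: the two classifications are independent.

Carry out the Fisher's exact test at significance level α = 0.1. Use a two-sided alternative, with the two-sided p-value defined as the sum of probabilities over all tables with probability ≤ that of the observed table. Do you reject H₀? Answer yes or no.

reject H₀: no

Margins: r₁=9, r₂=19, c₁=15, c₂=13, n=28
p_obs = C(9,4)·C(19,11)/C(28,15); sum pmf over tables with pmf ≤ p_obs
p-value (two-sided) = 0.68913
At α=0.1: p ≥ α → fail to reject H₀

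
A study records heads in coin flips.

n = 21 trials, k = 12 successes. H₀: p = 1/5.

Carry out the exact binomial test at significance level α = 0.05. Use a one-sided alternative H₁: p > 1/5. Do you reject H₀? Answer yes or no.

reject H₀: yes

Exact binomial: n=21, k=12, p₀=1/5=0.2000
P(X≥12) from Σ C(n,i)·p₀^i·(1−p₀)^(n−i)
p-value (one-sided, H₁ greater) = 0.00019
At α=0.05: p < α → reject H₀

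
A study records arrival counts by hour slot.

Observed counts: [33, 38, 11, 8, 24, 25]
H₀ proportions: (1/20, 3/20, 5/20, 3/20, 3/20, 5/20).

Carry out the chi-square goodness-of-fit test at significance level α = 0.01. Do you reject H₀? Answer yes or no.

n = 139; E_i = n·p_i = [6.95, 20.85, 34.75, 20.85, 20.85, 34.75]
χ² = (33−6.95)²/6.95 + (38−20.85)²/20.85 + (11−34.75)²/34.75 + (8−20.85)²/20.85 + (24−20.85)²/20.85 + (25−34.75)²/34.75 = 139.1103
df = 5
p-value (upper-tail) = 0.00000
At α=0.01: p < α → reject H₀

reject H₀: yes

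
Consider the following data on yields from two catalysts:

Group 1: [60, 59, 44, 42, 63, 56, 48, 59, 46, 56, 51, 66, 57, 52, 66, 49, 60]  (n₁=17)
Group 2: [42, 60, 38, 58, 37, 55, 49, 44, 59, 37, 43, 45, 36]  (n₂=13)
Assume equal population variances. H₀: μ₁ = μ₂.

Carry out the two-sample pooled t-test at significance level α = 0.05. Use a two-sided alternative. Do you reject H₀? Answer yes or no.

reject H₀: yes

x̄₁=54.941, s₁=7.395, n₁=17
x̄₂=46.385, s₂=8.912, n₂=13
s_p² = [16·7.395² + 12·8.912²]/28 = 65.2864
SE = √(s_p²·(1/17+1/13)) = 2.9770
t = (54.941−46.385)/2.9770 = 2.8742
df = 28
p-value (two-sided) = 0.00765
At α=0.05: p < α → reject H₀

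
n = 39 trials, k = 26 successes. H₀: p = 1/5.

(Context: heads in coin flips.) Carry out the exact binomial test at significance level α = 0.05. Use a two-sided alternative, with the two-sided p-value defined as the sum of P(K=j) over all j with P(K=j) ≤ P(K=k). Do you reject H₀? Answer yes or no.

reject H₀: yes

Exact binomial: n=39, k=26, p₀=1/5=0.2000
P(X=j) = C(n,j)·p₀^j·(1−p₀)^(n−j); p = Σ P(X=j) over j with P(X=j) ≤ P(X=26)
p-value (two-sided) = 0.00000
At α=0.05: p < α → reject H₀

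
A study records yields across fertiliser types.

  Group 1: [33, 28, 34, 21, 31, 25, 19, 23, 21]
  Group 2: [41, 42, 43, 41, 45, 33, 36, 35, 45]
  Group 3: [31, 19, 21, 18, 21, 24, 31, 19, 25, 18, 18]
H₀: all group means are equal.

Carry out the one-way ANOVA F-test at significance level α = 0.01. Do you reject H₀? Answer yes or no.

Group means [26.11, 40.11, 22.27], grand mean 29.000
SSB = Σnᵢ(x̄ᵢ−x̄)² = 1684.040; SSW = ΣΣ(x−x̄ᵢ)² = 647.960
MSB = 1684.040/2 = 842.0202; MSW = 647.960/26 = 24.9215
F = MSB/MSW = 33.7869
df = (2, 26)
p-value (upper-tail) = 0.00000
At α=0.01: p < α → reject H₀

reject H₀: yes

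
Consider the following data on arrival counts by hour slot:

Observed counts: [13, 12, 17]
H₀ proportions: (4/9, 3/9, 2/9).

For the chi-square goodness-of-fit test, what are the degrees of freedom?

df = k − 1 = 3 − 1 = 2

degrees of freedom = 2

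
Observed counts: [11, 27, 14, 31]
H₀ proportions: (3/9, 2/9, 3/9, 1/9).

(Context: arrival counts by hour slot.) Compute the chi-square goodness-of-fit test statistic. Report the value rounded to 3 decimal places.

n = 83; E_i = n·p_i = [27.67, 18.44, 27.67, 9.22]
χ² = (11−27.67)²/27.67 + (27−18.44)²/18.44 + (14−27.67)²/27.67 + (31−9.22)²/9.22 = 72.1867
df = 3

test statistic = 72.187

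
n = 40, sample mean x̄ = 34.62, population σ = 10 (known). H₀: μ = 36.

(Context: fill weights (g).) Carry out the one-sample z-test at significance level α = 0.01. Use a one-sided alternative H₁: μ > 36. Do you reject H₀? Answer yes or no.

reject H₀: no

SE = σ/√n = 10/√40 = 1.5811
z = (x̄−μ₀)/SE = (34.62−36)/1.5811 = -0.8728
p-value (one-sided, H₁ greater) = 0.80861
At α=0.01: p ≥ α → fail to reject H₀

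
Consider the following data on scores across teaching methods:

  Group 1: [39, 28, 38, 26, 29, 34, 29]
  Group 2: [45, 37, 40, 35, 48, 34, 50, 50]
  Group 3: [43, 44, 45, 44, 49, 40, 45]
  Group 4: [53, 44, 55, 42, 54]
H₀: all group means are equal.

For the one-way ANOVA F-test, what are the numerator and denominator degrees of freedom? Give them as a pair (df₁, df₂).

degrees of freedom = [3, 23]

k = 4 groups, N = 27 total
df = (k−1, N−k) = (4−1, 27−4) = (3, 23)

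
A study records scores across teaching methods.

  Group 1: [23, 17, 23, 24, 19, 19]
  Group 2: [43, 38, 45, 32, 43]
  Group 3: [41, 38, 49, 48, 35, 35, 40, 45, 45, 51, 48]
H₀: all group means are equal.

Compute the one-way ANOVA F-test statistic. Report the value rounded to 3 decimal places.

Group means [20.83, 40.20, 43.18], grand mean 36.409
SSB = Σnᵢ(x̄ᵢ−x̄)² = 2032.048; SSW = ΣΣ(x−x̄ᵢ)² = 475.270
MSB = 2032.048/2 = 1016.0242; MSW = 475.270/19 = 25.0142
F = MSB/MSW = 40.6179
df = (2, 19)

test statistic = 40.618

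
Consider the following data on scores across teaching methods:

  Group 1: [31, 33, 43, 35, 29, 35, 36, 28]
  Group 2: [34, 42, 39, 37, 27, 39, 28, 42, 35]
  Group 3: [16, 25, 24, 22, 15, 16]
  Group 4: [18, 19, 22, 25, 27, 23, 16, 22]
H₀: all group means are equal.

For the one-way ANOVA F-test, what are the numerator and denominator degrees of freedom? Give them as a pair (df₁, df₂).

degrees of freedom = [3, 27]

k = 4 groups, N = 31 total
df = (k−1, N−k) = (4−1, 31−4) = (3, 27)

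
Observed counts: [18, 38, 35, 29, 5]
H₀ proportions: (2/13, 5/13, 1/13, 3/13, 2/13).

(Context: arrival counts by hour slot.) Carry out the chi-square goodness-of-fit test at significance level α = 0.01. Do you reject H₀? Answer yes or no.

n = 125; E_i = n·p_i = [19.23, 48.08, 9.62, 28.85, 19.23]
χ² = (18−19.23)²/19.23 + (38−48.08)²/48.08 + (35−9.62)²/9.62 + (29−28.85)²/28.85 + (5−19.23)²/19.23 = 79.7379
df = 4
p-value (upper-tail) = 0.00000
At α=0.01: p < α → reject H₀

reject H₀: yes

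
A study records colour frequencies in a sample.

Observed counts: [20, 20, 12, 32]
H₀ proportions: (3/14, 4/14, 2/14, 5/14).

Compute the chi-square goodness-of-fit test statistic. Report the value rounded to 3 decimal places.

test statistic = 1.022

n = 84; E_i = n·p_i = [18.00, 24.00, 12.00, 30.00]
χ² = (20−18.00)²/18.00 + (20−24.00)²/24.00 + (12−12.00)²/12.00 + (32−30.00)²/30.00 = 1.0222
df = 3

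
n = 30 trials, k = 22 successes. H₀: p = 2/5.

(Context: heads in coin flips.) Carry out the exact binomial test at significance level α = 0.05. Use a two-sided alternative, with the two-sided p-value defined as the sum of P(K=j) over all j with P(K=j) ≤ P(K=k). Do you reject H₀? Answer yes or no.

reject H₀: yes

Exact binomial: n=30, k=22, p₀=2/5=0.4000
P(X=j) = C(n,j)·p₀^j·(1−p₀)^(n−j); p = Σ P(X=j) over j with P(X=j) ≤ P(X=22)
p-value (two-sided) = 0.00027
At α=0.05: p < α → reject H₀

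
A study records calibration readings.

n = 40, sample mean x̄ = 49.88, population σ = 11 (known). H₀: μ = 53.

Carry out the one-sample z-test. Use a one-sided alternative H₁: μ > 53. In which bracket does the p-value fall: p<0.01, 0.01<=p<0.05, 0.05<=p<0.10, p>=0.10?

p-value bracket: p>=0.10

SE = σ/√n = 11/√40 = 1.7393
z = (x̄−μ₀)/SE = (49.88−53)/1.7393 = -1.7939
p-value (one-sided, H₁ greater) = 0.96358
→ bracket: p>=0.10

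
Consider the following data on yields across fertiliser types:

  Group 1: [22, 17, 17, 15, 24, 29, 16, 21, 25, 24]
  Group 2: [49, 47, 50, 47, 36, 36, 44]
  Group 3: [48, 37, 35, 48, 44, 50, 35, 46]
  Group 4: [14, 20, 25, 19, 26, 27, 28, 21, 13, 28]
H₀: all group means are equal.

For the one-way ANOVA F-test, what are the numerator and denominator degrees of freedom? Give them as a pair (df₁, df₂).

k = 4 groups, N = 35 total
df = (k−1, N−k) = (4−1, 35−4) = (3, 31)

degrees of freedom = [3, 31]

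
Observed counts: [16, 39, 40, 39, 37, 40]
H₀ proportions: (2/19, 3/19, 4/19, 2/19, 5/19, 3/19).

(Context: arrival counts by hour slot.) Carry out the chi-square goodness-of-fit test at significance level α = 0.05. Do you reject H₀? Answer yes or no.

n = 211; E_i = n·p_i = [22.21, 33.32, 44.42, 22.21, 55.53, 33.32]
χ² = (16−22.21)²/22.21 + (39−33.32)²/33.32 + (40−44.42)²/44.42 + (39−22.21)²/22.21 + (37−55.53)²/55.53 + (40−33.32)²/33.32 = 23.3603
df = 5
p-value (upper-tail) = 0.00029
At α=0.05: p < α → reject H₀

reject H₀: yes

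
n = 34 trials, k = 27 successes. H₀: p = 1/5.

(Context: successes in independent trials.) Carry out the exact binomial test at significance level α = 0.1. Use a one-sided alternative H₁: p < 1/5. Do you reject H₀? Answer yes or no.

Exact binomial: n=34, k=27, p₀=1/5=0.2000
P(X≤27) from Σ C(n,i)·p₀^i·(1−p₀)^(n−i)
p-value (one-sided, H₁ less) = 1.00000
At α=0.1: p ≥ α → fail to reject H₀

reject H₀: no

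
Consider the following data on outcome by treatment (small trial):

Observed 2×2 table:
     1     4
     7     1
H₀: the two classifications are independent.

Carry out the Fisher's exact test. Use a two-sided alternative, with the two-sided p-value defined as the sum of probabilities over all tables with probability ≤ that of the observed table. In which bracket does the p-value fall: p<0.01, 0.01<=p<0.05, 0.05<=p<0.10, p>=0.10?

p-value bracket: 0.01<=p<0.05

Margins: r₁=5, r₂=8, c₁=8, c₂=5, n=13
p_obs = C(5,1)·C(8,7)/C(13,8); sum pmf over tables with pmf ≤ p_obs
p-value (two-sided) = 0.03186
→ bracket: 0.01<=p<0.05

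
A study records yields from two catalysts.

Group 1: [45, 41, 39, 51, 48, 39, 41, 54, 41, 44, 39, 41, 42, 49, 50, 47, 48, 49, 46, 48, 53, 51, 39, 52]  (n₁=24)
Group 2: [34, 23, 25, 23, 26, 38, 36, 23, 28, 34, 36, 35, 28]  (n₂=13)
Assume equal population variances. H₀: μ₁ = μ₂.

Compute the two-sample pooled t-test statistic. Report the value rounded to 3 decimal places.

test statistic = 8.799

x̄₁=45.708, s₁=4.939, n₁=24
x̄₂=29.923, s₂=5.693, n₂=13
s_p² = [23·4.939² + 12·5.693²]/35 = 27.1395
SE = √(s_p²·(1/24+1/13)) = 1.7940
t = (45.708−29.923)/1.7940 = 8.7989
df = 35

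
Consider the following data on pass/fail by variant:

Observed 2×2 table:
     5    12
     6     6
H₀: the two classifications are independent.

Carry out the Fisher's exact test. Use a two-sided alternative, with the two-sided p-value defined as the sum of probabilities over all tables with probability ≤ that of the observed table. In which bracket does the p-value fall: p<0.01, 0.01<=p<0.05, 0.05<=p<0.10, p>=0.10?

Margins: r₁=17, r₂=12, c₁=11, c₂=18, n=29
p_obs = C(17,5)·C(12,6)/C(29,11); sum pmf over tables with pmf ≤ p_obs
p-value (two-sided) = 0.43844
→ bracket: p>=0.10

p-value bracket: p>=0.10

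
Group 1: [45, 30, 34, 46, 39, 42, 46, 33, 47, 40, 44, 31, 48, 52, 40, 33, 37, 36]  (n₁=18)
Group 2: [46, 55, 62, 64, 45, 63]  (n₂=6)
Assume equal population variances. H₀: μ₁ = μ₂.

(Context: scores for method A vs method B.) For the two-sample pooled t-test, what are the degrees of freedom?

df = n₁ + n₂ − 2 = 18 + 6 − 2 = 22

degrees of freedom = 22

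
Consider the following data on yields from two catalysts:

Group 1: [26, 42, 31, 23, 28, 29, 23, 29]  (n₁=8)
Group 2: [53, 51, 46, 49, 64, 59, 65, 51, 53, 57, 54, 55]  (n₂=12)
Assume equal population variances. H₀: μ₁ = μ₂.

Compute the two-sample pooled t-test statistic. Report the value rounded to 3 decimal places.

x̄₁=28.875, s₁=6.034, n₁=8
x̄₂=54.750, s₂=5.707, n₂=12
s_p² = [7·6.034² + 11·5.707²]/18 = 34.0625
SE = √(s_p²·(1/8+1/12)) = 2.6639
t = (28.875−54.750)/2.6639 = -9.7132
df = 18

test statistic = -9.713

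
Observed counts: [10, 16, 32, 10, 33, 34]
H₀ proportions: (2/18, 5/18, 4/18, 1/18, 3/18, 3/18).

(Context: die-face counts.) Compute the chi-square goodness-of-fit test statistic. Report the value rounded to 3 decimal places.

n = 135; E_i = n·p_i = [15.00, 37.50, 30.00, 7.50, 22.50, 22.50]
χ² = (10−15.00)²/15.00 + (16−37.50)²/37.50 + (32−30.00)²/30.00 + (10−7.50)²/7.50 + (33−22.50)²/22.50 + (34−22.50)²/22.50 = 25.7378
df = 5

test statistic = 25.738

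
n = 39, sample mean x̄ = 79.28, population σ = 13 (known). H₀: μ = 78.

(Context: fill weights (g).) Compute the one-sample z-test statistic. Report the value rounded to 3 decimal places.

SE = σ/√n = 13/√39 = 2.0817
z = (x̄−μ₀)/SE = (79.28−78)/2.0817 = 0.6149

test statistic = 0.615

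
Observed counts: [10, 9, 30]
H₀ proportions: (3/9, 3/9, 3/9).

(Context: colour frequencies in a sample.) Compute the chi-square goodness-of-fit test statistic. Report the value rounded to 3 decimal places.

test statistic = 17.184

n = 49; E_i = n·p_i = [16.33, 16.33, 16.33]
χ² = (10−16.33)²/16.33 + (9−16.33)²/16.33 + (30−16.33)²/16.33 = 17.1837
df = 2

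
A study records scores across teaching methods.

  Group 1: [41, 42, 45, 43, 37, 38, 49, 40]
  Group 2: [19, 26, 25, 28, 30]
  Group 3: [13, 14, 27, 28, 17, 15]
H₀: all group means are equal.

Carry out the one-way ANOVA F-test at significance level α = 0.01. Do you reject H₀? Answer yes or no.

reject H₀: yes

Group means [41.88, 25.60, 19.00], grand mean 30.368
SSB = Σnᵢ(x̄ᵢ−x̄)² = 1948.346; SSW = ΣΣ(x−x̄ᵢ)² = 400.075
MSB = 1948.346/2 = 974.1730; MSW = 400.075/16 = 25.0047
F = MSB/MSW = 38.9596
df = (2, 16)
p-value (upper-tail) = 0.00000
At α=0.01: p < α → reject H₀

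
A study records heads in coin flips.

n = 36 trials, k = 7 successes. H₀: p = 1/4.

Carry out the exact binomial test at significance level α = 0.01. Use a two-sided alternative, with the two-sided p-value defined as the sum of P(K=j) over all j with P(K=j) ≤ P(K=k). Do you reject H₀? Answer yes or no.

Exact binomial: n=36, k=7, p₀=1/4=0.2500
P(X=j) = C(n,j)·p₀^j·(1−p₀)^(n−j); p = Σ P(X=j) over j with P(X=j) ≤ P(X=7)
p-value (two-sided) = 0.56457
At α=0.01: p ≥ α → fail to reject H₀

reject H₀: no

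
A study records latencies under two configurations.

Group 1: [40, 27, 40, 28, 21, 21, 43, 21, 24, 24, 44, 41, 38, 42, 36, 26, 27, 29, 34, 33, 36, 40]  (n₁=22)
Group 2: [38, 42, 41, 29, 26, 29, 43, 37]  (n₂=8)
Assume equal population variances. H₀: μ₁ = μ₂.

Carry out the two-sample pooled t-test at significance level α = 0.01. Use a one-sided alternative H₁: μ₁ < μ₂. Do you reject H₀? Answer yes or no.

x̄₁=32.500, s₁=7.891, n₁=22
x̄₂=35.625, s₂=6.675, n₂=8
s_p² = [21·7.891² + 7·6.675²]/28 = 57.8348
SE = √(s_p²·(1/22+1/8)) = 3.1398
t = (32.500−35.625)/3.1398 = -0.9953
df = 28
p-value (one-sided, H₁ less) = 0.16406
At α=0.01: p ≥ α → fail to reject H₀

reject H₀: no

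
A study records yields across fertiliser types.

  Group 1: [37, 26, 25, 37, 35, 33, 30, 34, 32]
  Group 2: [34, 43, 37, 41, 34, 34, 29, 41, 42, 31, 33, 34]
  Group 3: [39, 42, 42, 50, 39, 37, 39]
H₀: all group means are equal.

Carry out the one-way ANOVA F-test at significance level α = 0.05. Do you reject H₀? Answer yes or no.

Group means [32.11, 36.08, 41.14], grand mean 36.071
SSB = Σnᵢ(x̄ᵢ−x̄)² = 321.194; SSW = ΣΣ(x−x̄ᵢ)² = 498.663
MSB = 321.194/2 = 160.5972; MSW = 498.663/25 = 19.9465
F = MSB/MSW = 8.0514
df = (2, 25)
p-value (upper-tail) = 0.00200
At α=0.05: p < α → reject H₀

reject H₀: yes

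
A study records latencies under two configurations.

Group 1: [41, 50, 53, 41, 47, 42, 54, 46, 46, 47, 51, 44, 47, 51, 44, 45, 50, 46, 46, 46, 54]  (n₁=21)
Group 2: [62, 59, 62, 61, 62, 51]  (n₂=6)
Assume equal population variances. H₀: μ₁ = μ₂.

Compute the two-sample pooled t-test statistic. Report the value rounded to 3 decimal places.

test statistic = -6.642

x̄₁=47.190, s₁=3.919, n₁=21
x̄₂=59.500, s₂=4.324, n₂=6
s_p² = [20·3.919² + 5·4.324²]/25 = 16.0295
SE = √(s_p²·(1/21+1/6)) = 1.8533
t = (47.190−59.500)/1.8533 = -6.6418
df = 25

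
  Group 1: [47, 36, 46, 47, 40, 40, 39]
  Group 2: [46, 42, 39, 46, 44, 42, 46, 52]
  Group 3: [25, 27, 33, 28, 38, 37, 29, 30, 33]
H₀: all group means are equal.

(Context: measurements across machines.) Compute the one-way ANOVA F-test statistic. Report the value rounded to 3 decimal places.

test statistic = 24.133

Group means [42.14, 44.62, 31.11], grand mean 38.833
SSB = Σnᵢ(x̄ᵢ−x̄)² = 881.712; SSW = ΣΣ(x−x̄ᵢ)² = 383.621
MSB = 881.712/2 = 440.8562; MSW = 383.621/21 = 18.2677
F = MSB/MSW = 24.1331
df = (2, 21)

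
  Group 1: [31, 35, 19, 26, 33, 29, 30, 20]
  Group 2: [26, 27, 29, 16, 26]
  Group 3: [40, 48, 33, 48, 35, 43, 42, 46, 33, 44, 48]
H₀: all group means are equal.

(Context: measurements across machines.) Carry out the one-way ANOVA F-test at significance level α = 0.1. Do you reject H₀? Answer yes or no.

reject H₀: yes

Group means [27.88, 24.80, 41.82], grand mean 33.625
SSB = Σnᵢ(x̄ᵢ−x̄)² = 1392.314; SSW = ΣΣ(x−x̄ᵢ)² = 683.311
MSB = 1392.314/2 = 696.1568; MSW = 683.311/21 = 32.5386
F = MSB/MSW = 21.3948
df = (2, 21)
p-value (upper-tail) = 0.00001
At α=0.1: p < α → reject H₀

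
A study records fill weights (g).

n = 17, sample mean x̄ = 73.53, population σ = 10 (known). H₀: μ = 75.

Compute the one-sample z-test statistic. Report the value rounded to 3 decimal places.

SE = σ/√n = 10/√17 = 2.4254
z = (x̄−μ₀)/SE = (73.53−75)/2.4254 = -0.6061

test statistic = -0.606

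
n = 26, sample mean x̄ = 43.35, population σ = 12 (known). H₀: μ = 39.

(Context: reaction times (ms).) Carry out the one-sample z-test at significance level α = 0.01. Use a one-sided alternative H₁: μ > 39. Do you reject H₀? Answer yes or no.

reject H₀: no

SE = σ/√n = 12/√26 = 2.3534
z = (x̄−μ₀)/SE = (43.35−39)/2.3534 = 1.8484
p-value (one-sided, H₁ greater) = 0.03227
At α=0.01: p ≥ α → fail to reject H₀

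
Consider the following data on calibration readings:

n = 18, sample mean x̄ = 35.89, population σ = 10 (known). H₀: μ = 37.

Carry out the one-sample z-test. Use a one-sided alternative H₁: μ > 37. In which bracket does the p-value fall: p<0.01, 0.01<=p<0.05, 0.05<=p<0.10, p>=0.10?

p-value bracket: p>=0.10

SE = σ/√n = 10/√18 = 2.3570
z = (x̄−μ₀)/SE = (35.89−37)/2.3570 = -0.4709
p-value (one-sided, H₁ greater) = 0.68116
→ bracket: p>=0.10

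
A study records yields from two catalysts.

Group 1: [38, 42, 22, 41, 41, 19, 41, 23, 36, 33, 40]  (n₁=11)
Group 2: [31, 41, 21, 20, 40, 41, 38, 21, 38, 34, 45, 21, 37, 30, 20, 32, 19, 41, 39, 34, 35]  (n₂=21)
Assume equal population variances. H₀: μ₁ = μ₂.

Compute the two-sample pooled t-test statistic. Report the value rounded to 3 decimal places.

x̄₁=34.182, s₁=8.704, n₁=11
x̄₂=32.286, s₂=8.551, n₂=21
s_p² = [10·8.704² + 20·8.551²]/30 = 73.9974
SE = √(s_p²·(1/11+1/21)) = 3.2017
t = (34.182−32.286)/3.2017 = 0.5922
df = 30

test statistic = 0.592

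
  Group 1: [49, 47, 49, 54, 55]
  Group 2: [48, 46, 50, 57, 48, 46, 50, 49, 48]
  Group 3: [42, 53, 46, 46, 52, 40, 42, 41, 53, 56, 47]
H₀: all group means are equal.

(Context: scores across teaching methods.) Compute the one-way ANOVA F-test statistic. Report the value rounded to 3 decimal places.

Group means [50.80, 49.11, 47.09], grand mean 48.560
SSB = Σnᵢ(x̄ᵢ−x̄)² = 51.562; SSW = ΣΣ(x−x̄ᵢ)² = 450.598
MSB = 51.562/2 = 25.7810; MSW = 450.598/22 = 20.4817
F = MSB/MSW = 1.2587
df = (2, 22)

test statistic = 1.259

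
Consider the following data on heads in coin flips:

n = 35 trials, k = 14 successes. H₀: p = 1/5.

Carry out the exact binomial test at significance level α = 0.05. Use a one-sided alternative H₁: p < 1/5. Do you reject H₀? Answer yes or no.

reject H₀: no

Exact binomial: n=35, k=14, p₀=1/5=0.2000
P(X≤14) from Σ C(n,i)·p₀^i·(1−p₀)^(n−i)
p-value (one-sided, H₁ less) = 0.99825
At α=0.05: p ≥ α → fail to reject H₀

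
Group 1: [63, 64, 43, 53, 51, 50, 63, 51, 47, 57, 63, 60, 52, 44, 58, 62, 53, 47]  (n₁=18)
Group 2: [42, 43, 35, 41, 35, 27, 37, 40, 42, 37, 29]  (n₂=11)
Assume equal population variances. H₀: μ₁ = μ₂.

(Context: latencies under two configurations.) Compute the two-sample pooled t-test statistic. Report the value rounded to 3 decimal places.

test statistic = 7.109

x̄₁=54.500, s₁=6.956, n₁=18
x̄₂=37.091, s₂=5.319, n₂=11
s_p² = [17·6.956² + 10·5.319²]/27 = 40.9411
SE = √(s_p²·(1/18+1/11)) = 2.4488
t = (54.500−37.091)/2.4488 = 7.1094
df = 27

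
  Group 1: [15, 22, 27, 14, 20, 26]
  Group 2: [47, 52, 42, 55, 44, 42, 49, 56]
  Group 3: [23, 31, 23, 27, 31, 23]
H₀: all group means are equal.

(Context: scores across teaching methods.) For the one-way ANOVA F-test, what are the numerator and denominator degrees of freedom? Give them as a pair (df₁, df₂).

degrees of freedom = [2, 17]

k = 3 groups, N = 20 total
df = (k−1, N−k) = (3−1, 20−3) = (2, 17)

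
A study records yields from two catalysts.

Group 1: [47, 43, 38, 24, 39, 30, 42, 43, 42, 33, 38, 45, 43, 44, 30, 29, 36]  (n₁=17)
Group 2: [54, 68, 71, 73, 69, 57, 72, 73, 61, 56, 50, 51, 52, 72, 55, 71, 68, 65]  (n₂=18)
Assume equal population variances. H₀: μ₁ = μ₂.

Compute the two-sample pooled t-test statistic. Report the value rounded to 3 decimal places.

x̄₁=38.000, s₁=6.652, n₁=17
x̄₂=63.222, s₂=8.565, n₂=18
s_p² = [16·6.652² + 17·8.565²]/33 = 59.2458
SE = √(s_p²·(1/17+1/18)) = 2.6032
t = (38.000−63.222)/2.6032 = -9.6891
df = 33

test statistic = -9.689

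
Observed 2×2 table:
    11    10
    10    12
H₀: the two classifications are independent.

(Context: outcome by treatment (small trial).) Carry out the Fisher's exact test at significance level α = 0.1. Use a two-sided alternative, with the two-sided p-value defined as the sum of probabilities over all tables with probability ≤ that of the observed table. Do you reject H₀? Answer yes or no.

reject H₀: no

Margins: r₁=21, r₂=22, c₁=21, c₂=22, n=43
p_obs = C(21,11)·C(22,10)/C(43,21); sum pmf over tables with pmf ≤ p_obs
p-value (two-sided) = 0.76349
At α=0.1: p ≥ α → fail to reject H₀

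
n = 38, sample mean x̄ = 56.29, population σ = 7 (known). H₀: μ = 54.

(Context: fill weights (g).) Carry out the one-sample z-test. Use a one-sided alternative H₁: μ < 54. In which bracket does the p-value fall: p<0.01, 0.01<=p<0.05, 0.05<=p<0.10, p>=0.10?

SE = σ/√n = 7/√38 = 1.1355
z = (x̄−μ₀)/SE = (56.29−54)/1.1355 = 2.0166
p-value (one-sided, H₁ less) = 0.97813
→ bracket: p>=0.10

p-value bracket: p>=0.10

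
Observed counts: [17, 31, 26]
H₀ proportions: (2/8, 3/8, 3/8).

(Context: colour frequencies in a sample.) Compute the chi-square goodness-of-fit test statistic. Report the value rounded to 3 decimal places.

test statistic = 0.613

n = 74; E_i = n·p_i = [18.50, 27.75, 27.75]
χ² = (17−18.50)²/18.50 + (31−27.75)²/27.75 + (26−27.75)²/27.75 = 0.6126
df = 2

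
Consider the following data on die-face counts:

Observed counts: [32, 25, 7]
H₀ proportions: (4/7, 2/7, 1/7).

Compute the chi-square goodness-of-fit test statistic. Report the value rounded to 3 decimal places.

n = 64; E_i = n·p_i = [36.57, 18.29, 9.14]
χ² = (32−36.57)²/36.57 + (25−18.29)²/18.29 + (7−9.14)²/9.14 = 3.5391
df = 2

test statistic = 3.539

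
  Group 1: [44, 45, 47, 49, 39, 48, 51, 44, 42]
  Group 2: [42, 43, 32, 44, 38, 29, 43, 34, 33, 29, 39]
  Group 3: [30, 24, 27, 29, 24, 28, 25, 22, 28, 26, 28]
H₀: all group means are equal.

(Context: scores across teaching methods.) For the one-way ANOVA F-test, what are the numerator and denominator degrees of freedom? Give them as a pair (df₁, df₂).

k = 3 groups, N = 31 total
df = (k−1, N−k) = (3−1, 31−3) = (2, 28)

degrees of freedom = [2, 28]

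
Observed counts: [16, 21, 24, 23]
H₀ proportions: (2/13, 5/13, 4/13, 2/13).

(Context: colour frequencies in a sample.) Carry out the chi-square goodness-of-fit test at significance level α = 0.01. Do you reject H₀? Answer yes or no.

reject H₀: yes

n = 84; E_i = n·p_i = [12.92, 32.31, 25.85, 12.92]
χ² = (16−12.92)²/12.92 + (21−32.31)²/32.31 + (24−25.85)²/25.85 + (23−12.92)²/12.92 = 12.6798
df = 3
p-value (upper-tail) = 0.00538
At α=0.01: p < α → reject H₀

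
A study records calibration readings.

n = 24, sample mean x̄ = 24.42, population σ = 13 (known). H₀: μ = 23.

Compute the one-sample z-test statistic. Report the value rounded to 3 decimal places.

SE = σ/√n = 13/√24 = 2.6536
z = (x̄−μ₀)/SE = (24.42−23)/2.6536 = 0.5351

test statistic = 0.535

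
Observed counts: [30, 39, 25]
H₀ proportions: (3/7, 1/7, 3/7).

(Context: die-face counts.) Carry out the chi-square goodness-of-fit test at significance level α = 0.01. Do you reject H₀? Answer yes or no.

n = 94; E_i = n·p_i = [40.29, 13.43, 40.29]
χ² = (30−40.29)²/40.29 + (39−13.43)²/13.43 + (25−40.29)²/40.29 = 57.1206
df = 2
p-value (upper-tail) = 0.00000
At α=0.01: p < α → reject H₀

reject H₀: yes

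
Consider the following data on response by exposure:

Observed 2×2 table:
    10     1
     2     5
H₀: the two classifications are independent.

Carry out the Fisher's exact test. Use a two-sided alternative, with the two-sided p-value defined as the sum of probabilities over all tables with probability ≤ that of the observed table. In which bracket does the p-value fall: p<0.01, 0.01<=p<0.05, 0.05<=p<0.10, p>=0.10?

p-value bracket: 0.01<=p<0.05

Margins: r₁=11, r₂=7, c₁=12, c₂=6, n=18
p_obs = C(11,10)·C(7,2)/C(18,12); sum pmf over tables with pmf ≤ p_obs
p-value (two-sided) = 0.01282
→ bracket: 0.01<=p<0.05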